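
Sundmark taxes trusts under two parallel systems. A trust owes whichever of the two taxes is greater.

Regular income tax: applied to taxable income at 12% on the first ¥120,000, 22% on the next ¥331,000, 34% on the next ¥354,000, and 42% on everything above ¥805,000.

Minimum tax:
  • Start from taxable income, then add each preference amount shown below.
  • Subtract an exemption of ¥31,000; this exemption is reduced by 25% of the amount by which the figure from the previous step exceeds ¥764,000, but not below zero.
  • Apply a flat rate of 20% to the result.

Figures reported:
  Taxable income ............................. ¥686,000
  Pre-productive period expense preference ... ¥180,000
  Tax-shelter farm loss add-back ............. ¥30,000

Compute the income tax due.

Regular income tax:
  ¥120,000 × 12% = ¥14,400
  ¥331,000 × 22% = ¥72,820
  ¥235,000 × 34% = ¥79,900
  → ¥167,120

Minimum tax:
  Adjusted income: ¥686,000 + ¥180,000 + ¥30,000 = ¥896,000
  Exemption: 25% × (¥896,000 − ¥764,000) = ¥33,000 ≥ ¥31,000, so the exemption is fully phased out
  Base: ¥896,000 − ¥0 = ¥896,000
  ¥896,000 × 20% = ¥179,200

¥179,200 > ¥167,120, so the minimum tax is the binding amount.

¥179,200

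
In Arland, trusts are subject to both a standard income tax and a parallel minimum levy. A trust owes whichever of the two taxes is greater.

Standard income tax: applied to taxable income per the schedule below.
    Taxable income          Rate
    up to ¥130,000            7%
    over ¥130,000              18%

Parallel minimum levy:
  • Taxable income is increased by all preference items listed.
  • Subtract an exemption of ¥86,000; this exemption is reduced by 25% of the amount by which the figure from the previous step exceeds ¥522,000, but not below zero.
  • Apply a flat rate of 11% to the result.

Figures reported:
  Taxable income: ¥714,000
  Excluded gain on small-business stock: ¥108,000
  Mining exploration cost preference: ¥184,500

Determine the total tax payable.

Parallel minimum levy:
  Adjusted income: ¥714,000 + ¥108,000 + ¥184,500 = ¥1,006,500
  Exemption: 25% × (¥1,006,500 − ¥522,000) = ¥121,125 ≥ ¥86,000, so the exemption is fully phased out
  Base: ¥1,006,500 − ¥0 = ¥1,006,500
  ¥1,006,500 × 11% = ¥110,715

Standard income tax:
  ¥130,000 × 7% = ¥9,100
  ¥584,000 × 18% = ¥105,120
  → ¥114,220

¥114,220 > ¥110,715, so the standard income tax governs.

¥114,220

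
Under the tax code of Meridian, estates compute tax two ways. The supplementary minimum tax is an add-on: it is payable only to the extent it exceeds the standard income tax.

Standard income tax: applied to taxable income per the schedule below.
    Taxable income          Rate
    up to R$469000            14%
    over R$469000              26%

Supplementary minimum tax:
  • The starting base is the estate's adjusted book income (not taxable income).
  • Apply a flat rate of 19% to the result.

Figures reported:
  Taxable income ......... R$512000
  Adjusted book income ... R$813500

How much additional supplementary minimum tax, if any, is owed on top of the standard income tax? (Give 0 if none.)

Supplementary minimum tax:
  Base (adjusted book income): R$813500
  R$813500 × 19% = R$154565

Standard income tax:
  R$469000 × 14% = R$65660
  R$43000 × 26% = R$11180
  → R$76840

Excess of supplementary minimum tax over standard income tax: R$154565 − R$76840 = R$77725.

R$77725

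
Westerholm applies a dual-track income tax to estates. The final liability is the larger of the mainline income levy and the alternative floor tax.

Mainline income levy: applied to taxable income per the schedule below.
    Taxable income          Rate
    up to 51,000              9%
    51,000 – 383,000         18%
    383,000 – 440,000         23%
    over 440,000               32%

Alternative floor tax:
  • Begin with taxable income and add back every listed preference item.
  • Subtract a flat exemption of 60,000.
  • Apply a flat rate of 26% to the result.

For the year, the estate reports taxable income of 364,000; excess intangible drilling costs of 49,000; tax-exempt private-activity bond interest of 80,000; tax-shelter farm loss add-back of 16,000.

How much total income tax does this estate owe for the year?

Mainline income levy:
  51,000 × 9% = 4,590
  313,000 × 18% = 56,340
  → 60,930

Alternative floor tax:
  Adjusted income: 364,000 + 49,000 + 80,000 + 16,000 = 509,000
  Less exemption 60,000 → base 449,000
  449,000 × 26% = 116,740

116,740 > 60,930, so the alternative floor tax is the binding amount.

116,740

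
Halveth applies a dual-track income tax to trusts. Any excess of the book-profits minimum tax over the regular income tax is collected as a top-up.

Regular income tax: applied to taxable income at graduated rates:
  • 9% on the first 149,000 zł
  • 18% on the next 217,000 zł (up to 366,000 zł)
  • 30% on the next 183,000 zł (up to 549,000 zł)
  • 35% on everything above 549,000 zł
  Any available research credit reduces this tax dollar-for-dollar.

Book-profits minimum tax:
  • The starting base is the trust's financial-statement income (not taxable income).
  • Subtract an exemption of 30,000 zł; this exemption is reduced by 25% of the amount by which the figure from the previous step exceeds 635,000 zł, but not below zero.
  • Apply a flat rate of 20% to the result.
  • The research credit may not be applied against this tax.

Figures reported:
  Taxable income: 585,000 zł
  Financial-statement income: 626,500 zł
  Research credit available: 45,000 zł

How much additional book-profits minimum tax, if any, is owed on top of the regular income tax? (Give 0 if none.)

44,330 zł

Book-profits minimum tax:
  Base (financial-statement income): 626,500 zł
  Exemption: 626,500 zł ≤ 635,000 zł, so full 30,000 zł applies
  Base: 626,500 zł − 30,000 zł = 596,500 zł
  596,500 zł × 20% = 119,300 zł

Regular income tax:
  149,000 zł × 9% = 13,410 zł
  217,000 zł × 18% = 39,060 zł
  183,000 zł × 30% = 54,900 zł
  36,000 zł × 35% = 12,600 zł
  → 119,970 zł
  Less research credit 45,000 zł → 74,970 zł

Excess of book-profits minimum tax over regular income tax: 119,300 zł − 74,970 zł = 44,330 zł.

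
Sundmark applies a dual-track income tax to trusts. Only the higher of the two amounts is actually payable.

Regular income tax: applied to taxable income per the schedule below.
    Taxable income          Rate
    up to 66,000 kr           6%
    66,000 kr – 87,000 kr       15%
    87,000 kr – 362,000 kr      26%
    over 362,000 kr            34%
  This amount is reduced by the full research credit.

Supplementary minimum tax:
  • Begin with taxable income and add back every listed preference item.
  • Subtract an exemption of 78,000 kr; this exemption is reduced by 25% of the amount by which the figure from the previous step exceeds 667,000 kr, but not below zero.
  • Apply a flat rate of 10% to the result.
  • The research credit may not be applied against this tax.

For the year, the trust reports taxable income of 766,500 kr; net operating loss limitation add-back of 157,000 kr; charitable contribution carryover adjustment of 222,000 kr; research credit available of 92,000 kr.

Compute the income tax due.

124,140 kr

Regular income tax:
  66,000 kr × 6% = 3,960 kr
  21,000 kr × 15% = 3,150 kr
  275,000 kr × 26% = 71,500 kr
  404,500 kr × 34% = 137,530 kr
  → 216,140 kr
  Less research credit 92,000 kr → 124,140 kr

Supplementary minimum tax:
  Adjusted income: 766,500 kr + 157,000 kr + 222,000 kr = 1,145,500 kr
  Exemption: 25% × (1,145,500 kr − 667,000 kr) = 119,625 kr ≥ 78,000 kr, so the exemption is fully phased out
  Base: 1,145,500 kr − 0 kr = 1,145,500 kr
  1,145,500 kr × 10% = 114,550 kr

124,140 kr > 114,550 kr, so the regular income tax governs.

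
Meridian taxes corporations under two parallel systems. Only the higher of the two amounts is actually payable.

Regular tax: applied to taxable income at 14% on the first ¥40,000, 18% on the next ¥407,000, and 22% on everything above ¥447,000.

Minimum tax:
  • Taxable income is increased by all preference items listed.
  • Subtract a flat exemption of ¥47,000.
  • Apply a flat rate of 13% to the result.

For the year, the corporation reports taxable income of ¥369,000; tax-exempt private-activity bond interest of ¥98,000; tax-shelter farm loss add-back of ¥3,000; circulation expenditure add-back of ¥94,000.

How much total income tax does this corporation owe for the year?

¥67,210

Regular tax:
  ¥40,000 × 14% = ¥5,600
  ¥329,000 × 18% = ¥59,220
  → ¥64,820

Minimum tax:
  Adjusted income: ¥369,000 + ¥98,000 + ¥3,000 + ¥94,000 = ¥564,000
  Less exemption ¥47,000 → base ¥517,000
  ¥517,000 × 13% = ¥67,210

¥67,210 > ¥64,820, so the minimum tax is the binding amount.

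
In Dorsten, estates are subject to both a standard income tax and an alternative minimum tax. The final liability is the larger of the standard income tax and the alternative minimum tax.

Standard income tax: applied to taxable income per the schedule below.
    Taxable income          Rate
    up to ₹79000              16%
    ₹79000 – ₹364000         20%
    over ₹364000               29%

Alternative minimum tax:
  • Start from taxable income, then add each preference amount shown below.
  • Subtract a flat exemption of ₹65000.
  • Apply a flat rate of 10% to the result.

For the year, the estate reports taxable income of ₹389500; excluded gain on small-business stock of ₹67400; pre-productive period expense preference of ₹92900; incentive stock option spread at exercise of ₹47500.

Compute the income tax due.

₹77035

Alternative minimum tax:
  Adjusted income: ₹389500 + ₹67400 + ₹92900 + ₹47500 = ₹597300
  Less exemption ₹65000 → base ₹532300
  ₹532300 × 10% = ₹53230

Standard income tax:
  ₹79000 × 16% = ₹12640
  ₹285000 × 20% = ₹57000
  ₹25500 × 29% = ₹7395
  → ₹77035

₹77035 > ₹53230, so the standard income tax governs.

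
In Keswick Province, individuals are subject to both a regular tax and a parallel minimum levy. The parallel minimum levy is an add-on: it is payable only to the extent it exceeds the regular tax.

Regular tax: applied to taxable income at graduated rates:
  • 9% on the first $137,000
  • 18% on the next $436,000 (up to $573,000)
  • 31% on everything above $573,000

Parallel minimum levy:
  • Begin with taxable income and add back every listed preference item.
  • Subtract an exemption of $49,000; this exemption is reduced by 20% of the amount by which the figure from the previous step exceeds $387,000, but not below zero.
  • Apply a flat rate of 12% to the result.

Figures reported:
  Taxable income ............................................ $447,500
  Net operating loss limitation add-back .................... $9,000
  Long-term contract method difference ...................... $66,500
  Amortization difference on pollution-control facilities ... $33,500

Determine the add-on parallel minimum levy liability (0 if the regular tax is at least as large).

$0

Regular tax:
  $137,000 × 9% = $12,330
  $310,500 × 18% = $55,890
  → $68,220

Parallel minimum levy:
  Adjusted income: $447,500 + $9,000 + $66,500 + $33,500 = $556,500
  Exemption: $49,000 − 20% × ($556,500 − $387,000) = $49,000 − $33,900 = $15,100
  Base: $556,500 − $15,100 = $541,400
  $541,400 × 12% = $64,968

$64,968 ≤ $68,220, so no add-on is due.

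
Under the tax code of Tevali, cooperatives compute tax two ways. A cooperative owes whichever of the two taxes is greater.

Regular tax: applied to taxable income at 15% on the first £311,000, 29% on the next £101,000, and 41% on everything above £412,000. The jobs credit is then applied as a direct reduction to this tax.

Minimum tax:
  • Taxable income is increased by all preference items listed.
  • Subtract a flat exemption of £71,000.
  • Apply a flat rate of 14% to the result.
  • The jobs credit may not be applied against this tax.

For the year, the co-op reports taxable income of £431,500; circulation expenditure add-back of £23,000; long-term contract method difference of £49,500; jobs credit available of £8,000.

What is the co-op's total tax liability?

£75,935

Minimum tax:
  Adjusted income: £431,500 + £23,000 + £49,500 = £504,000
  Less exemption £71,000 → base £433,000
  £433,000 × 14% = £60,620

Regular tax:
  £311,000 × 15% = £46,650
  £101,000 × 29% = £29,290
  £19,500 × 41% = £7,995
  → £83,935
  Less jobs credit £8,000 → £75,935

£75,935 > £60,620, so the regular tax governs.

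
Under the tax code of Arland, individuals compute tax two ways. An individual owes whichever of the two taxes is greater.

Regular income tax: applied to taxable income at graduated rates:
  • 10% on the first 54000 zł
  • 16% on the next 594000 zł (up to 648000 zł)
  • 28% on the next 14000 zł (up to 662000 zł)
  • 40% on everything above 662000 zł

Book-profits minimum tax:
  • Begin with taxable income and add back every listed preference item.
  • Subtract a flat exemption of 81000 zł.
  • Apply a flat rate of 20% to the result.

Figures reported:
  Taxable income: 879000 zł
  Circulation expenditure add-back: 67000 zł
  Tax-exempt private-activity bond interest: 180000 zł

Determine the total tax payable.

209000 zł

Regular income tax:
  54000 zł × 10% = 5400 zł
  594000 zł × 16% = 95040 zł
  14000 zł × 28% = 3920 zł
  217000 zł × 40% = 86800 zł
  → 191160 zł

Book-profits minimum tax:
  Adjusted income: 879000 zł + 67000 zł + 180000 zł = 1126000 zł
  Less exemption 81000 zł → base 1045000 zł
  1045000 zł × 20% = 209000 zł

209000 zł > 191160 zł, so the book-profits minimum tax is the binding amount.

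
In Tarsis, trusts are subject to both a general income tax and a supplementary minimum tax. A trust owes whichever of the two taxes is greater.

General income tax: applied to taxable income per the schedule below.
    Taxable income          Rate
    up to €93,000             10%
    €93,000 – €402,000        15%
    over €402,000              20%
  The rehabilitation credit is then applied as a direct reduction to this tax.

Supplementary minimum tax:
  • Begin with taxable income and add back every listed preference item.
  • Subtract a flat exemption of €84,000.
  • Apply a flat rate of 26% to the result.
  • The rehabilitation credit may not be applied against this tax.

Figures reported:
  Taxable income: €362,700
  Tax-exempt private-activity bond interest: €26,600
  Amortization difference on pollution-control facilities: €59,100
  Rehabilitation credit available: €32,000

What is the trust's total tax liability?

€94,744

General income tax:
  €93,000 × 10% = €9,300
  €269,700 × 15% = €40,455
  → €49,755
  Less rehabilitation credit €32,000 → €17,755

Supplementary minimum tax:
  Adjusted income: €362,700 + €26,600 + €59,100 = €448,400
  Less exemption €84,000 → base €364,400
  €364,400 × 26% = €94,744

€94,744 > €17,755, so the supplementary minimum tax is the binding amount.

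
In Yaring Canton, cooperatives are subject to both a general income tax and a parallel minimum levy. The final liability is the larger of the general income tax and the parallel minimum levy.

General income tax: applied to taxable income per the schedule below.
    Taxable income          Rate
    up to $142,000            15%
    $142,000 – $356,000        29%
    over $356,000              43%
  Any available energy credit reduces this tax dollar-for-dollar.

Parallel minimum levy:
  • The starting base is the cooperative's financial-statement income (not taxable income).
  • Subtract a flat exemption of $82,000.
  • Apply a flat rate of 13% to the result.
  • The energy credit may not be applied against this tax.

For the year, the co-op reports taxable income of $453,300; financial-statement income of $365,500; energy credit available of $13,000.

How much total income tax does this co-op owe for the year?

$112,199

General income tax:
  $142,000 × 15% = $21,300
  $214,000 × 29% = $62,060
  $97,300 × 43% = $41,839
  → $125,199
  Less energy credit $13,000 → $112,199

Parallel minimum levy:
  Base (financial-statement income): $365,500
  Less exemption $82,000 → base $283,500
  $283,500 × 13% = $36,855

$112,199 > $36,855, so the general income tax governs.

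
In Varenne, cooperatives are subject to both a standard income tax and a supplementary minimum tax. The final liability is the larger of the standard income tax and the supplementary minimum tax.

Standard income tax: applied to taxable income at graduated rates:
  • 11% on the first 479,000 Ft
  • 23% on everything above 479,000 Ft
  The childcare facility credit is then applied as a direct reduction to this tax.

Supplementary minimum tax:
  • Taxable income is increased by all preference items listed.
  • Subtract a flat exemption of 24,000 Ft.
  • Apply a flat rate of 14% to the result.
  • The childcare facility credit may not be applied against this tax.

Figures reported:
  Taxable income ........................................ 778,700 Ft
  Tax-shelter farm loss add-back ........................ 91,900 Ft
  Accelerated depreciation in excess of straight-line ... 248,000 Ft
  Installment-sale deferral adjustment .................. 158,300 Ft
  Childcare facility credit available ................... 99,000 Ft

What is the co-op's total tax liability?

175,406 Ft

Standard income tax:
  479,000 Ft × 11% = 52,690 Ft
  299,700 Ft × 23% = 68,931 Ft
  → 121,621 Ft
  Less childcare facility credit 99,000 Ft → 22,621 Ft

Supplementary minimum tax:
  Adjusted income: 778,700 Ft + 91,900 Ft + 248,000 Ft + 158,300 Ft = 1,276,900 Ft
  Less exemption 24,000 Ft → base 1,252,900 Ft
  1,252,900 Ft × 14% = 175,406 Ft

175,406 Ft > 22,621 Ft, so the supplementary minimum tax is the binding amount.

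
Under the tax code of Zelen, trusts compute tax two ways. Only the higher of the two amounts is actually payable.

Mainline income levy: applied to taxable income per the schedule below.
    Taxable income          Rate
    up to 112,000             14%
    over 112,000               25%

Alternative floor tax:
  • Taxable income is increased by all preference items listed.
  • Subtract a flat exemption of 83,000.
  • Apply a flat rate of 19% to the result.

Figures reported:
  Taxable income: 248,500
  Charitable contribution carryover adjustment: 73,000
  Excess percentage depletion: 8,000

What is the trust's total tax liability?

49,805

Mainline income levy:
  112,000 × 14% = 15,680
  136,500 × 25% = 34,125
  → 49,805

Alternative floor tax:
  Adjusted income: 248,500 + 73,000 + 8,000 = 329,500
  Less exemption 83,000 → base 246,500
  246,500 × 19% = 46,835

49,805 > 46,835, so the mainline income levy governs.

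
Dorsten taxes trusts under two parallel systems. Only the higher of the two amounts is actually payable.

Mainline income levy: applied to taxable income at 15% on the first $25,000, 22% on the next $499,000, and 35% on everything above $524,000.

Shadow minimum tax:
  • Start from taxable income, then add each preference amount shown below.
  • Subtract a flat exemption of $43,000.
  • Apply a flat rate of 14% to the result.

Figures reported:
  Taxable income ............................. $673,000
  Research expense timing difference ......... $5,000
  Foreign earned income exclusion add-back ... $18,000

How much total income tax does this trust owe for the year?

$165,680

Shadow minimum tax:
  Adjusted income: $673,000 + $5,000 + $18,000 = $696,000
  Less exemption $43,000 → base $653,000
  $653,000 × 14% = $91,420

Mainline income levy:
  $25,000 × 15% = $3,750
  $499,000 × 22% = $109,780
  $149,000 × 35% = $52,150
  → $165,680

$165,680 > $91,420, so the mainline income levy governs.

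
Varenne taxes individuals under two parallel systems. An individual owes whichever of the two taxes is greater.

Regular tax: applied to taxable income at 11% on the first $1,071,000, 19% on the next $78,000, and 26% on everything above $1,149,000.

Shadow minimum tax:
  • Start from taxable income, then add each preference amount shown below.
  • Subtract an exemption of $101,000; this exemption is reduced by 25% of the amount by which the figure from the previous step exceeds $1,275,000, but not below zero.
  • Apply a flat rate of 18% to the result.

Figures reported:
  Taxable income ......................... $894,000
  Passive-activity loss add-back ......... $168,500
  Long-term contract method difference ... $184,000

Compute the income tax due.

Regular tax:
  $894,000 × 11% = $98,340

Shadow minimum tax:
  Adjusted income: $894,000 + $168,500 + $184,000 = $1,246,500
  Exemption: $1,246,500 ≤ $1,275,000, so full $101,000 applies
  Base: $1,246,500 − $101,000 = $1,145,500
  $1,145,500 × 18% = $206,190

$206,190 > $98,340, so the shadow minimum tax is the binding amount.

$206,190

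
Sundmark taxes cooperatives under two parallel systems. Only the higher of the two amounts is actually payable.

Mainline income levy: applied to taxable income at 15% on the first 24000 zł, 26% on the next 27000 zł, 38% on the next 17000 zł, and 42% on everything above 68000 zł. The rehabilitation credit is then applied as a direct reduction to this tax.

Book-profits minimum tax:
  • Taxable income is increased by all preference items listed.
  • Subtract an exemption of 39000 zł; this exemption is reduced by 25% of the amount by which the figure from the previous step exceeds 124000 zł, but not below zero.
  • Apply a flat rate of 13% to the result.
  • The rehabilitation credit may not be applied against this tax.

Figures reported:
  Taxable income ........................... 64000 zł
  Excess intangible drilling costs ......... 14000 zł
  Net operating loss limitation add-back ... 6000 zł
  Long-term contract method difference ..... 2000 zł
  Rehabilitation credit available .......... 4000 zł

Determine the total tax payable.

11560 zł

Mainline income levy:
  24000 zł × 15% = 3600 zł
  27000 zł × 26% = 7020 zł
  13000 zł × 38% = 4940 zł
  → 15560 zł
  Less rehabilitation credit 4000 zł → 11560 zł

Book-profits minimum tax:
  Adjusted income: 64000 zł + 14000 zł + 6000 zł + 2000 zł = 86000 zł
  Exemption: 86000 zł ≤ 124000 zł, so full 39000 zł applies
  Base: 86000 zł − 39000 zł = 47000 zł
  47000 zł × 13% = 6110 zł

11560 zł > 6110 zł, so the mainline income levy governs.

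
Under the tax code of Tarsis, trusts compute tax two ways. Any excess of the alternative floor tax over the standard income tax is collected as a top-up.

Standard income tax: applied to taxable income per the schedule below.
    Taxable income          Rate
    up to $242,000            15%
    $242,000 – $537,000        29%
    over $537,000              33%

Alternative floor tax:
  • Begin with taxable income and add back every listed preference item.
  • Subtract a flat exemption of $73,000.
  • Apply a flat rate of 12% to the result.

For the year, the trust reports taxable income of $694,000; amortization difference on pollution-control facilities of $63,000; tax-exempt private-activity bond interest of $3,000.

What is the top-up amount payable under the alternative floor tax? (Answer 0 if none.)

Alternative floor tax:
  Adjusted income: $694,000 + $63,000 + $3,000 = $760,000
  Less exemption $73,000 → base $687,000
  $687,000 × 12% = $82,440

Standard income tax:
  $242,000 × 15% = $36,300
  $295,000 × 29% = $85,550
  $157,000 × 33% = $51,810
  → $173,660

$82,440 ≤ $173,660, so no add-on is due.

$0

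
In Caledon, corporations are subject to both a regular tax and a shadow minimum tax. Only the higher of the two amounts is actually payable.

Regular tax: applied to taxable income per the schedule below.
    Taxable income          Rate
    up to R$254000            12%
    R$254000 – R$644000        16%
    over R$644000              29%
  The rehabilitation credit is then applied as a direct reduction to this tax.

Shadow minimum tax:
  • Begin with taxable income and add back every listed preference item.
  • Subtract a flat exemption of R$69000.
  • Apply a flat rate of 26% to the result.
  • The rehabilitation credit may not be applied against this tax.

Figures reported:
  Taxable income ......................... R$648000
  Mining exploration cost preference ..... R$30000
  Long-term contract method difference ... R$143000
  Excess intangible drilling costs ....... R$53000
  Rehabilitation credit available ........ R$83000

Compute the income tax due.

Shadow minimum tax:
  Adjusted income: R$648000 + R$30000 + R$143000 + R$53000 = R$874000
  Less exemption R$69000 → base R$805000
  R$805000 × 26% = R$209300

Regular tax:
  R$254000 × 12% = R$30480
  R$390000 × 16% = R$62400
  R$4000 × 29% = R$1160
  → R$94040
  Less rehabilitation credit R$83000 → R$11040

R$209300 > R$11040, so the shadow minimum tax is the binding amount.

R$209300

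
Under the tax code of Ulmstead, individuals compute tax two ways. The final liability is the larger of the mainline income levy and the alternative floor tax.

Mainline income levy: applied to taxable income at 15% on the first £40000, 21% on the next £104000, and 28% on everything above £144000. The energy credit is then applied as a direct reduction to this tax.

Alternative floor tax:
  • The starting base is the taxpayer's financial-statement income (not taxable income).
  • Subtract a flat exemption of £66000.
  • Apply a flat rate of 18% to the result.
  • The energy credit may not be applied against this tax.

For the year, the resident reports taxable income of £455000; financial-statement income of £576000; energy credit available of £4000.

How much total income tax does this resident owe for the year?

£110920

Mainline income levy:
  £40000 × 15% = £6000
  £104000 × 21% = £21840
  £311000 × 28% = £87080
  → £114920
  Less energy credit £4000 → £110920

Alternative floor tax:
  Base (financial-statement income): £576000
  Less exemption £66000 → base £510000
  £510000 × 18% = £91800

£110920 > £91800, so the mainline income levy governs.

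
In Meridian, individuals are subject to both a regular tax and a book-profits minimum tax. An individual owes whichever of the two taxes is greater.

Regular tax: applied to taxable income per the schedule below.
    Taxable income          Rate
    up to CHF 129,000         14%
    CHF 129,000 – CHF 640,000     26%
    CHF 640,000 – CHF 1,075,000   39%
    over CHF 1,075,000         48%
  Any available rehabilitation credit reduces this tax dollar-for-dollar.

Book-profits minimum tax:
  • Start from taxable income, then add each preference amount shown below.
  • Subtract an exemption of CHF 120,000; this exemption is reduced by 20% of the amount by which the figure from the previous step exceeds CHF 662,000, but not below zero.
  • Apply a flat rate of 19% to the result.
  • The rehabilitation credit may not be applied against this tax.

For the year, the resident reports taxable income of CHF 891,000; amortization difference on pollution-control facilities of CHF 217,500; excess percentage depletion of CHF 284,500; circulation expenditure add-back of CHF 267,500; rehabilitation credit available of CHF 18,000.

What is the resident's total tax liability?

Regular tax:
  CHF 129,000 × 14% = CHF 18,060
  CHF 511,000 × 26% = CHF 132,860
  CHF 251,000 × 39% = CHF 97,890
  → CHF 248,810
  Less rehabilitation credit CHF 18,000 → CHF 230,810

Book-profits minimum tax:
  Adjusted income: CHF 891,000 + CHF 217,500 + CHF 284,500 + CHF 267,500 = CHF 1,660,500
  Exemption: 20% × (CHF 1,660,500 − CHF 662,000) = CHF 199,700 ≥ CHF 120,000, so the exemption is fully phased out
  Base: CHF 1,660,500 − CHF 0 = CHF 1,660,500
  CHF 1,660,500 × 19% = CHF 315,495

CHF 315,495 > CHF 230,810, so the book-profits minimum tax is the binding amount.

CHF 315,495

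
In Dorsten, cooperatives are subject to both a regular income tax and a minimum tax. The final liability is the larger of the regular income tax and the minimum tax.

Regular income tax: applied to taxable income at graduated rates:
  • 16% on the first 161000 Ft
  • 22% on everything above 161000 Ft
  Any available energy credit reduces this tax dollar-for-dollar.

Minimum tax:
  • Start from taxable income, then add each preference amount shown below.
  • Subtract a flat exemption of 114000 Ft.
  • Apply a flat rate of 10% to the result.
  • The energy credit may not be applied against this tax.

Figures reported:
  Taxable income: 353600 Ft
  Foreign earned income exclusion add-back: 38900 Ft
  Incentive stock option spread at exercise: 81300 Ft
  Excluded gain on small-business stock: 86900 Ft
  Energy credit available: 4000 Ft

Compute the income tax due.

Minimum tax:
  Adjusted income: 353600 Ft + 38900 Ft + 81300 Ft + 86900 Ft = 560700 Ft
  Less exemption 114000 Ft → base 446700 Ft
  446700 Ft × 10% = 44670 Ft

Regular income tax:
  161000 Ft × 16% = 25760 Ft
  192600 Ft × 22% = 42372 Ft
  → 68132 Ft
  Less energy credit 4000 Ft → 64132 Ft

64132 Ft > 44670 Ft, so the regular income tax governs.

64132 Ft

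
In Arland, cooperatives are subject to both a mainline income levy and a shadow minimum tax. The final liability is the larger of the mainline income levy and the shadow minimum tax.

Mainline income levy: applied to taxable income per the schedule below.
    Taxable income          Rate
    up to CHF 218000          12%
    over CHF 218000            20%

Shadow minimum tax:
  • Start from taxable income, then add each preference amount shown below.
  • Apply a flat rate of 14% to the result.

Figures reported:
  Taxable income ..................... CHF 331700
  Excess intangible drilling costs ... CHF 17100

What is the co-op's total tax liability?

Mainline income levy:
  CHF 218000 × 12% = CHF 26160
  CHF 113700 × 20% = CHF 22740
  → CHF 48900

Shadow minimum tax:
  Adjusted income: CHF 331700 + CHF 17100 = CHF 348800
  CHF 348800 × 14% = CHF 48832

CHF 48900 > CHF 48832, so the mainline income levy governs.

CHF 48900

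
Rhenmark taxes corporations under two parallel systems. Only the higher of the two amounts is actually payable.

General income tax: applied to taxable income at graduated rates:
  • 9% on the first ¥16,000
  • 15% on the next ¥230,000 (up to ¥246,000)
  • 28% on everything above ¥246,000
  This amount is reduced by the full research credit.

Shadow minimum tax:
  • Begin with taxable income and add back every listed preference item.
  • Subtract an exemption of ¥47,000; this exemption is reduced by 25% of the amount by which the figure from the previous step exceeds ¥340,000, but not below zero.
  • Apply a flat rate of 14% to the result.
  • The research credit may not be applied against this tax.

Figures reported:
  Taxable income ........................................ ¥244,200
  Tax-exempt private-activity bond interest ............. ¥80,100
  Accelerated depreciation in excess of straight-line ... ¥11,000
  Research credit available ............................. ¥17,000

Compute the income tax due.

¥40,362

Shadow minimum tax:
  Adjusted income: ¥244,200 + ¥80,100 + ¥11,000 = ¥335,300
  Exemption: ¥335,300 ≤ ¥340,000, so full ¥47,000 applies
  Base: ¥335,300 − ¥47,000 = ¥288,300
  ¥288,300 × 14% = ¥40,362

General income tax:
  ¥16,000 × 9% = ¥1,440
  ¥228,200 × 15% = ¥34,230
  → ¥35,670
  Less research credit ¥17,000 → ¥18,670

¥40,362 > ¥18,670, so the shadow minimum tax is the binding amount.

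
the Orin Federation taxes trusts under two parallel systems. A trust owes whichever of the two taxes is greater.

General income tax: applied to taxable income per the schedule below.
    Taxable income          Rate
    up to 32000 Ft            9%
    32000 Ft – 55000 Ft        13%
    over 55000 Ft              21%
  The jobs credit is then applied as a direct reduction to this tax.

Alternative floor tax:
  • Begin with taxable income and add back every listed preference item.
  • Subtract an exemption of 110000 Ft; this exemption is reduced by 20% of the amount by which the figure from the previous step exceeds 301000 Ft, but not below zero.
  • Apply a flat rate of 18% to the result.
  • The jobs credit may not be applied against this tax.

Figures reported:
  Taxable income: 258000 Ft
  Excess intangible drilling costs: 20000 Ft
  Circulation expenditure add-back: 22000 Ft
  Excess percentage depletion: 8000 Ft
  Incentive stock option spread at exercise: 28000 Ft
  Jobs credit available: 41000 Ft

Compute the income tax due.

41940 Ft

General income tax:
  32000 Ft × 9% = 2880 Ft
  23000 Ft × 13% = 2990 Ft
  203000 Ft × 21% = 42630 Ft
  → 48500 Ft
  Less jobs credit 41000 Ft → 7500 Ft

Alternative floor tax:
  Adjusted income: 258000 Ft + 20000 Ft + 22000 Ft + 8000 Ft + 28000 Ft = 336000 Ft
  Exemption: 110000 Ft − 20% × (336000 Ft − 301000 Ft) = 110000 Ft − 7000 Ft = 103000 Ft
  Base: 336000 Ft − 103000 Ft = 233000 Ft
  233000 Ft × 18% = 41940 Ft

41940 Ft > 7500 Ft, so the alternative floor tax is the binding amount.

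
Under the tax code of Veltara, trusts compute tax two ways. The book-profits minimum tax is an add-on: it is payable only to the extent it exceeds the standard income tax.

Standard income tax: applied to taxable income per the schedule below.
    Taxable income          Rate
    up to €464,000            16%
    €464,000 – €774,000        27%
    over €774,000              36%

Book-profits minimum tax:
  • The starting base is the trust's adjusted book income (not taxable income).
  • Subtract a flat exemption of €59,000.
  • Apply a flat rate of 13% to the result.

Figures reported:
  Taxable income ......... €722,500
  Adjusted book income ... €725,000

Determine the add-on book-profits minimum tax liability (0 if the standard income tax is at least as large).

Book-profits minimum tax:
  Base (adjusted book income): €725,000
  Less exemption €59,000 → base €666,000
  €666,000 × 13% = €86,580

Standard income tax:
  €464,000 × 16% = €74,240
  €258,500 × 27% = €69,795
  → €144,035

€86,580 ≤ €144,035, so no add-on is due.

€0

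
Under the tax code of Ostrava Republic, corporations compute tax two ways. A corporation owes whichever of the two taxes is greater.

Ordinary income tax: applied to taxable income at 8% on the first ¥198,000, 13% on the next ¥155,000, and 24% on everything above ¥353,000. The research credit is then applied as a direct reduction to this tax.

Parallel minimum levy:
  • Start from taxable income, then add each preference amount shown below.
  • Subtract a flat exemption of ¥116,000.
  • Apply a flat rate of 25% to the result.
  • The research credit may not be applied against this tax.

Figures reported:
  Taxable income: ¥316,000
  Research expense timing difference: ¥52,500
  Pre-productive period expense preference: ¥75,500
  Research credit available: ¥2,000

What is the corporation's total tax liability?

¥82,000

Parallel minimum levy:
  Adjusted income: ¥316,000 + ¥52,500 + ¥75,500 = ¥444,000
  Less exemption ¥116,000 → base ¥328,000
  ¥328,000 × 25% = ¥82,000

Ordinary income tax:
  ¥198,000 × 8% = ¥15,840
  ¥118,000 × 13% = ¥15,340
  → ¥31,180
  Less research credit ¥2,000 → ¥29,180

¥82,000 > ¥29,180, so the parallel minimum levy is the binding amount.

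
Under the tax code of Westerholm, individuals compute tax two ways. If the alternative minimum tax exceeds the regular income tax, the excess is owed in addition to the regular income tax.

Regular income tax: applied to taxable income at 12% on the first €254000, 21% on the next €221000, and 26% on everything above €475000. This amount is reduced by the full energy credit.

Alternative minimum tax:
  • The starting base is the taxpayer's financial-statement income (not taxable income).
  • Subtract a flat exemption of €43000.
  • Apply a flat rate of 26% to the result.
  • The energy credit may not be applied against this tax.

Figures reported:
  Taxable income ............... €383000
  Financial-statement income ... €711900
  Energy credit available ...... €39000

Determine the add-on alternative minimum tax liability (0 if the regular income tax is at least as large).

€155344

Alternative minimum tax:
  Base (financial-statement income): €711900
  Less exemption €43000 → base €668900
  €668900 × 26% = €173914

Regular income tax:
  €254000 × 12% = €30480
  €129000 × 21% = €27090
  → €57570
  Less energy credit €39000 → €18570

Excess of alternative minimum tax over regular income tax: €173914 − €18570 = €155344.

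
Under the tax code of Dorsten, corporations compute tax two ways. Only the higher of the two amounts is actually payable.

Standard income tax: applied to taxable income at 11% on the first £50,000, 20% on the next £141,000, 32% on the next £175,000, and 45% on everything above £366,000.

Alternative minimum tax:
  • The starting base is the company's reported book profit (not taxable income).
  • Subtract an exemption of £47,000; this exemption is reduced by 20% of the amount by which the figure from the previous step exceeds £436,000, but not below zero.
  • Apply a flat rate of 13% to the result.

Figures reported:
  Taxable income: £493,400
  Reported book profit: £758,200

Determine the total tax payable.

Alternative minimum tax:
  Base (reported book profit): £758,200
  Exemption: 20% × (£758,200 − £436,000) = £64,440 ≥ £47,000, so the exemption is fully phased out
  Base: £758,200 − £0 = £758,200
  £758,200 × 13% = £98,566

Standard income tax:
  £50,000 × 11% = £5,500
  £141,000 × 20% = £28,200
  £175,000 × 32% = £56,000
  £127,400 × 45% = £57,330
  → £147,030

£147,030 > £98,566, so the standard income tax governs.

£147,030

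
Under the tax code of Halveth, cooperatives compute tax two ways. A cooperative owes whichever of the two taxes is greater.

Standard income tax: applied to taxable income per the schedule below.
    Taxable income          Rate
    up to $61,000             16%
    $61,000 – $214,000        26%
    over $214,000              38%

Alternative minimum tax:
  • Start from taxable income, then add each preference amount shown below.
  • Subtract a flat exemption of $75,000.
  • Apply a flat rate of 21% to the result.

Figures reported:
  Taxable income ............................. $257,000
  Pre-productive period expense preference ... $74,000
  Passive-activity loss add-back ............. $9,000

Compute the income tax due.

Standard income tax:
  $61,000 × 16% = $9,760
  $153,000 × 26% = $39,780
  $43,000 × 38% = $16,340
  → $65,880

Alternative minimum tax:
  Adjusted income: $257,000 + $74,000 + $9,000 = $340,000
  Less exemption $75,000 → base $265,000
  $265,000 × 21% = $55,650

$65,880 > $55,650, so the standard income tax governs.

$65,880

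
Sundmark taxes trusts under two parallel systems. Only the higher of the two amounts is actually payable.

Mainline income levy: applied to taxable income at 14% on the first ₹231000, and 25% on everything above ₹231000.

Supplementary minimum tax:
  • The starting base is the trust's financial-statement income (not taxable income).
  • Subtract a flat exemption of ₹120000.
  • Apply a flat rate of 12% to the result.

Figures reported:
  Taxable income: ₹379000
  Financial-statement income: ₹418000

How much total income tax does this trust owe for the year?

₹69340

Mainline income levy:
  ₹231000 × 14% = ₹32340
  ₹148000 × 25% = ₹37000
  → ₹69340

Supplementary minimum tax:
  Base (financial-statement income): ₹418000
  Less exemption ₹120000 → base ₹298000
  ₹298000 × 12% = ₹35760

₹69340 > ₹35760, so the mainline income levy governs.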